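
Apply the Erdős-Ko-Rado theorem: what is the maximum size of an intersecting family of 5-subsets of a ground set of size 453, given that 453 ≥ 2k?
max |F| = C(452, 4) = 1716179025

The Erdős-Ko-Rado theorem states: for n ≥ 2k, an intersecting family of k-subsets of an n-element set has size at most C(n − 1, k − 1), with equality for 'star' families {A ⊆ [n] : |A| = k, i ∈ A} (fix an element i). For n = 453, k = 5: C(452, 4) = 1716179025.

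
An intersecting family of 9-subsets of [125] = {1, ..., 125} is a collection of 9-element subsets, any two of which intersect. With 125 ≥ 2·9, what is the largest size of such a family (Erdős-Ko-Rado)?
max |F| = C(124, 8) = 1100899186101

The Erdős-Ko-Rado theorem states: for n ≥ 2k, an intersecting family of k-subsets of an n-element set has size at most C(n − 1, k − 1), with equality for 'star' families {A ⊆ [n] : |A| = k, i ∈ A} (fix an element i). For n = 125, k = 9: C(124, 8) = 1100899186101.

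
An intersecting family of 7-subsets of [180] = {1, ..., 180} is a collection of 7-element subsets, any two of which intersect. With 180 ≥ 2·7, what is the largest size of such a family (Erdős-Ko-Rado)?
max |F| = C(179, 6) = 41977229140

The Erdős-Ko-Rado theorem states: for n ≥ 2k, an intersecting family of k-subsets of an n-element set has size at most C(n − 1, k − 1), with equality for 'star' families {A ⊆ [n] : |A| = k, i ∈ A} (fix an element i). For n = 180, k = 7: C(179, 6) = 41977229140.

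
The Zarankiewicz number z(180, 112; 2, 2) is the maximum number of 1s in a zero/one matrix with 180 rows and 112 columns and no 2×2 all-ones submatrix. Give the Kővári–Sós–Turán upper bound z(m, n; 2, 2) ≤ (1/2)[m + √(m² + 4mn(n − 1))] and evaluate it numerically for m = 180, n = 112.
z(180, 112; 2, 2) ≤ (1/2)[180 + √(180² + 4·180·112·111)] = (1/2)[180 + √8983440] = 1588.6194

Kővári–Sós–Turán: let r_1, ..., r_180 be the row sums and z = Σ r_i the total number of 1s. Each pair of columns can share at most one row with both entries 1 (else a 2×2 all-ones block appears), so Σ_i C(r_i, 2) ≤ C(112, 2) = 6216. By convexity Σ_i C(r_i, 2) ≥ 180·C(z/180, 2) = z(z − 180)/(2·180), giving z² − 180z − 180·112·111 ≤ 0 and hence z ≤ (1/2)[180 + √(32400 + 4·2237760)] = (1/2)[180 + √8983440] ≈ (1/2)(180 + 2997.2387) = 1588.6194.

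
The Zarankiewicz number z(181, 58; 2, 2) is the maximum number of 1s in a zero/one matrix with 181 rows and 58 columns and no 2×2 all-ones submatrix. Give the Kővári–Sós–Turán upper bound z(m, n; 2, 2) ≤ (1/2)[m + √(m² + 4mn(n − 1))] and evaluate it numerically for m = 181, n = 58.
z(181, 58; 2, 2) ≤ (1/2)[181 + √(181² + 4·181·58·57)] = (1/2)[181 + √2426305] = 869.3301

Kővári–Sós–Turán: let r_1, ..., r_181 be the row sums and z = Σ r_i the total number of 1s. Each pair of columns can share at most one row with both entries 1 (else a 2×2 all-ones block appears), so Σ_i C(r_i, 2) ≤ C(58, 2) = 1653. By convexity Σ_i C(r_i, 2) ≥ 181·C(z/181, 2) = z(z − 181)/(2·181), giving z² − 181z − 181·58·57 ≤ 0 and hence z ≤ (1/2)[181 + √(32761 + 4·598386)] = (1/2)[181 + √2426305] ≈ (1/2)(181 + 1557.6601) = 869.3301.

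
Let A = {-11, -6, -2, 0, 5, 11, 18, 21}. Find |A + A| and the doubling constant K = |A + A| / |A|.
K = |A + A| / |A| = 31/8

Enumerate A + A = {a + b : a, b ∈ A}. With |A| = 8, there are |A|^2 = 64 ordered sum pairs; collecting distinct values, A + A = {-22, -17, -13, -12, -11, -8, -6, -4, -2, -1, 0, 3, 5, 7, 9, 10, 11, 12, 15, 16, 18, 19, 21, 22, 23, 26, 29, 32, 36, 39, 42}, so |A + A| = 31. Thus K = 31/8. For comparison, the minimum possible |A + A| over all 8-element sets is 2·8 − 1 = 15 (so min K = 15/8), attained only by arithmetic progressions.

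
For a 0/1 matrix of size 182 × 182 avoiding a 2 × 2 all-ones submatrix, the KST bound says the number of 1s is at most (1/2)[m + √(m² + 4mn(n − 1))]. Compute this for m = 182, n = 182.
z(182, 182; 2, 2) ≤ (1/2)[182 + √(182² + 4·182·182·181)] = (1/2)[182 + √24014900] = 2541.25

Kővári–Sós–Turán: let r_1, ..., r_182 be the row sums and z = Σ r_i the total number of 1s. Each pair of columns can share at most one row with both entries 1 (else a 2×2 all-ones block appears), so Σ_i C(r_i, 2) ≤ C(182, 2) = 16471. By convexity Σ_i C(r_i, 2) ≥ 182·C(z/182, 2) = z(z − 182)/(2·182), giving z² − 182z − 182·182·181 ≤ 0 and hence z ≤ (1/2)[182 + √(33124 + 4·5995444)] = (1/2)[182 + √24014900] ≈ (1/2)(182 + 4900.5) = 2541.25.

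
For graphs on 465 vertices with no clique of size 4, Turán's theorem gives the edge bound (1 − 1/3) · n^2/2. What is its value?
Turán density bound = (2/3) · 465^2/2 = 72075

Turán's theorem: ex(n, K_{r+1}) is achieved by the complete r-partite Turán graph T(n, r) with parts as balanced as possible, and is at most (1 − 1/r) · n^2/2. For r = 3, n = 465: the density bound is (2/3) · 216225/2 = 72075. Since 3 ∣ 465, the Turán graph T(465, 3) has parts of equal size 155, and its edge count e(T(465, 3)) = 72075 attains the density bound exactly.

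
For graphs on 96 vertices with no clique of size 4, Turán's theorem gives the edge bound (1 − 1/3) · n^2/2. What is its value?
Turán density bound = (2/3) · 96^2/2 = 3072

Turán's theorem: ex(n, K_{r+1}) is achieved by the complete r-partite Turán graph T(n, r) with parts as balanced as possible, and is at most (1 − 1/r) · n^2/2. For r = 3, n = 96: the density bound is (2/3) · 9216/2 = 3072. Since 3 ∣ 96, the Turán graph T(96, 3) has parts of equal size 32, and its edge count e(T(96, 3)) = 3072 attains the density bound exactly.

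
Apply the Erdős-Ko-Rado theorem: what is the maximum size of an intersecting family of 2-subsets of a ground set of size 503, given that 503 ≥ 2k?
max |F| = C(502, 1) = 502

The Erdős-Ko-Rado theorem states: for n ≥ 2k, an intersecting family of k-subsets of an n-element set has size at most C(n − 1, k − 1), with equality for 'star' families {A ⊆ [n] : |A| = k, i ∈ A} (fix an element i). For n = 503, k = 2: C(502, 1) = 502.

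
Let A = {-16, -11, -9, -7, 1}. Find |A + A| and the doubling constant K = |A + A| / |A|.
K = |A + A| / |A| = 14/5

Enumerate A + A = {a + b : a, b ∈ A}. With |A| = 5, there are |A|^2 = 25 ordered sum pairs; collecting distinct values, A + A = {-32, -27, -25, -23, -22, -20, -18, -16, -15, -14, -10, -8, -6, 2}, so |A + A| = 14. Thus K = 14/5. For comparison, the minimum possible |A + A| over all 5-element sets is 2·5 − 1 = 9 (so min K = 9/5), attained only by arithmetic progressions.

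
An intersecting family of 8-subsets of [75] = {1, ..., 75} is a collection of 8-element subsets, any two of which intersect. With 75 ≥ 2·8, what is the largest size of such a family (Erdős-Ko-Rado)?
max |F| = C(74, 7) = 1799579064

Erdős-Ko-Rado (1961): when n ≥ 2k, max |F| = C(n−1, k−1). The bound is attained by the star {A : i ∈ A} for any fixed i ∈ [n]. Here C(75−1, 8−1) = C(74, 7) = 1799579064.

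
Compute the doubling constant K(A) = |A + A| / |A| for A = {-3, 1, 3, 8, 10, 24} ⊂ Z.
K = |A + A| / |A| = 20/6 = 10/3

Enumerate A + A = {a + b : a, b ∈ A}. With |A| = 6, there are |A|^2 = 36 ordered sum pairs; collecting distinct values, A + A = {-6, -2, 0, 2, 4, 5, 6, 7, 9, 11, 13, 16, 18, 20, 21, 25, 27, 32, 34, 48}, so |A + A| = 20. Thus K = 20/6 = 10/3. For comparison, the minimum possible |A + A| over all 6-element sets is 2·6 − 1 = 11 (so min K = 11/6), attained only by arithmetic progressions.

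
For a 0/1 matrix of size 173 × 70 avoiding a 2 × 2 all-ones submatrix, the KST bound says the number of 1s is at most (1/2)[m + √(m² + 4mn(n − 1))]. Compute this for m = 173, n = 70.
z(173, 70; 2, 2) ≤ (1/2)[173 + √(173² + 4·173·70·69)] = (1/2)[173 + √3372289] = 1004.6897

Kővári–Sós–Turán: let r_1, ..., r_173 be the row sums and z = Σ r_i the total number of 1s. Each pair of columns can share at most one row with both entries 1 (else a 2×2 all-ones block appears), so Σ_i C(r_i, 2) ≤ C(70, 2) = 2415. By convexity Σ_i C(r_i, 2) ≥ 173·C(z/173, 2) = z(z − 173)/(2·173), giving z² − 173z − 173·70·69 ≤ 0 and hence z ≤ (1/2)[173 + √(29929 + 4·835590)] = (1/2)[173 + √3372289] ≈ (1/2)(173 + 1836.3793) = 1004.6897.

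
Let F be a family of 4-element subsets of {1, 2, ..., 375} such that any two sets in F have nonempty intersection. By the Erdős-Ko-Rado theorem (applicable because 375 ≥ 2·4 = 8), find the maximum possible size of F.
max |F| = C(374, 3) = 8649124

Erdős-Ko-Rado (1961): when n ≥ 2k, max |F| = C(n−1, k−1). The bound is attained by the star {A : i ∈ A} for any fixed i ∈ [n]. Here C(375−1, 4−1) = C(374, 3) = 8649124.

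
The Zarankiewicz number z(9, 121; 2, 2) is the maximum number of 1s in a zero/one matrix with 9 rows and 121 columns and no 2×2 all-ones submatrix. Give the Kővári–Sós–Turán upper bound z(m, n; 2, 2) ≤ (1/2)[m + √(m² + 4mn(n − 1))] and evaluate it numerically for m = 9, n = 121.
z(9, 121; 2, 2) ≤ (1/2)[9 + √(9² + 4·9·121·120)] = (1/2)[9 + √522801] = 366.0249

Kővári–Sós–Turán: let r_1, ..., r_9 be the row sums and z = Σ r_i the total number of 1s. Each pair of columns can share at most one row with both entries 1 (else a 2×2 all-ones block appears), so Σ_i C(r_i, 2) ≤ C(121, 2) = 7260. By convexity Σ_i C(r_i, 2) ≥ 9·C(z/9, 2) = z(z − 9)/(2·9), giving z² − 9z − 9·121·120 ≤ 0 and hence z ≤ (1/2)[9 + √(81 + 4·130680)] = (1/2)[9 + √522801] ≈ (1/2)(9 + 723.0498) = 366.0249.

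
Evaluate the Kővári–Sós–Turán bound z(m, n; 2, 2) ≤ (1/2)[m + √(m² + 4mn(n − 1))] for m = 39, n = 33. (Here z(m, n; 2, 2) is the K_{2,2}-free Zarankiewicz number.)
z(39, 33; 2, 2) ≤ (1/2)[39 + √(39² + 4·39·33·32)] = (1/2)[39 + √166257] = 223.3731

Kővári–Sós–Turán: let r_1, ..., r_39 be the row sums and z = Σ r_i the total number of 1s. Each pair of columns can share at most one row with both entries 1 (else a 2×2 all-ones block appears), so Σ_i C(r_i, 2) ≤ C(33, 2) = 528. By convexity Σ_i C(r_i, 2) ≥ 39·C(z/39, 2) = z(z − 39)/(2·39), giving z² − 39z − 39·33·32 ≤ 0 and hence z ≤ (1/2)[39 + √(1521 + 4·41184)] = (1/2)[39 + √166257] ≈ (1/2)(39 + 407.7462) = 223.3731.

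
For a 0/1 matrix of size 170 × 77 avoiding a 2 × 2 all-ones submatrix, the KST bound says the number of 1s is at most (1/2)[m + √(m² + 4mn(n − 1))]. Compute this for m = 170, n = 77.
z(170, 77; 2, 2) ≤ (1/2)[170 + √(170² + 4·170·77·76)] = (1/2)[170 + √4008260] = 1086.032

Kővári–Sós–Turán: let r_1, ..., r_170 be the row sums and z = Σ r_i the total number of 1s. Each pair of columns can share at most one row with both entries 1 (else a 2×2 all-ones block appears), so Σ_i C(r_i, 2) ≤ C(77, 2) = 2926. By convexity Σ_i C(r_i, 2) ≥ 170·C(z/170, 2) = z(z − 170)/(2·170), giving z² − 170z − 170·77·76 ≤ 0 and hence z ≤ (1/2)[170 + √(28900 + 4·994840)] = (1/2)[170 + √4008260] ≈ (1/2)(170 + 2002.0639) = 1086.032.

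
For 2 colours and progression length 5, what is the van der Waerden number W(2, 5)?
W(2, 5) = 178

W(2, 5) = 178. The lower bound W(2, 5) > 177 comes from an explicit good 2-colouring of [1, 177]; the upper bound W(2, 5) ≤ 178 was verified by exhaustive search over 2-colourings of [1, 178].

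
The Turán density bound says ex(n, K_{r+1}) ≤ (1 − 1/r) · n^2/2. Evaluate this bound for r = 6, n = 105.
Turán density bound = (5/6) · 105^2/2 = 18375/4 ≈ 4593.75

Turán's theorem: ex(n, K_{r+1}) is achieved by the complete r-partite Turán graph T(n, r) with parts as balanced as possible, and is at most (1 − 1/r) · n^2/2. For r = 6, n = 105: the density bound is (5/6) · 11025/2 = 18375/4 ≈ 4593.75. The integer-valued extremum is e(T(105, 6)) = 4593, which is strictly less than the density bound 18375/4 since 6 ∤ 105 (the parts of T(105, 6) cannot all be equal).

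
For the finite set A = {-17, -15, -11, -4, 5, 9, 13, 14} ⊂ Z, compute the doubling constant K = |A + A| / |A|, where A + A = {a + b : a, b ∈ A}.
K = |A + A| / |A| = 31/8

Enumerate A + A = {a + b : a, b ∈ A}. With |A| = 8, there are |A|^2 = 64 ordered sum pairs; collecting distinct values, A + A = {-34, -32, -30, -28, -26, -22, -21, -19, -15, -12, -10, -8, -6, -4, -3, -2, -1, 1, 2, 3, 5, 9, 10, 14, 18, 19, 22, 23, 26, 27, 28}, so |A + A| = 31. Thus K = 31/8. For comparison, the minimum possible |A + A| over all 8-element sets is 2·8 − 1 = 15 (so min K = 15/8), attained only by arithmetic progressions.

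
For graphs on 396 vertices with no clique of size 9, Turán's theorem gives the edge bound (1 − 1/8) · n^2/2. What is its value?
Turán density bound = (7/8) · 396^2/2 = 68607

Turán's theorem: ex(n, K_{r+1}) is achieved by the complete r-partite Turán graph T(n, r) with parts as balanced as possible, and is at most (1 − 1/r) · n^2/2. For r = 8, n = 396: the density bound is (7/8) · 156816/2 = 68607. The integer-valued extremum is e(T(396, 8)) = 68606, which is strictly less than the density bound 68607 since 8 ∤ 396 (the parts of T(396, 8) cannot all be equal).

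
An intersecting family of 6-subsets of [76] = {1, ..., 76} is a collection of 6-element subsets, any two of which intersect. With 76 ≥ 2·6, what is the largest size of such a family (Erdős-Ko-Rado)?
max |F| = C(75, 5) = 17259390

The Erdős-Ko-Rado theorem states: for n ≥ 2k, an intersecting family of k-subsets of an n-element set has size at most C(n − 1, k − 1), with equality for 'star' families {A ⊆ [n] : |A| = k, i ∈ A} (fix an element i). For n = 76, k = 6: C(75, 5) = 17259390.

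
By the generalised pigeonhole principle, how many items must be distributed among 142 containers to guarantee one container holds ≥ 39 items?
n = (39 − 1)·142 + 1 = 5397

By the generalised pigeonhole principle, to guarantee some box contains ≥ r objects we need more than (r − 1) · k objects total. Threshold: n = (r − 1) · k + 1. With r = 39 and k = 142: n = 38 · 142 + 1 = 5396 + 1 = 5397. For n = 5396 = 38 · 142, we can put exactly 38 objects in every box, avoiding 39 in any single one — so 5397 is tight.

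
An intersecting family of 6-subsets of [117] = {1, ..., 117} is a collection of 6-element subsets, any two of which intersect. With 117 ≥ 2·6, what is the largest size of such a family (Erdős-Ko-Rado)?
max |F| = C(116, 5) = 160389488

Erdős-Ko-Rado (1961): when n ≥ 2k, max |F| = C(n−1, k−1). The bound is attained by the star {A : i ∈ A} for any fixed i ∈ [n]. Here C(117−1, 6−1) = C(116, 5) = 160389488.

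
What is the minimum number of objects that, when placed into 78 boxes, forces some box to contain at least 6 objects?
n = (6 − 1)·78 + 1 = 391

By the generalised pigeonhole principle, to guarantee some box contains ≥ r objects we need more than (r − 1) · k objects total. Threshold: n = (r − 1) · k + 1. With r = 6 and k = 78: n = 5 · 78 + 1 = 390 + 1 = 391. For n = 390 = 5 · 78, we can put exactly 5 objects in every box, avoiding 6 in any single one — so 391 is tight.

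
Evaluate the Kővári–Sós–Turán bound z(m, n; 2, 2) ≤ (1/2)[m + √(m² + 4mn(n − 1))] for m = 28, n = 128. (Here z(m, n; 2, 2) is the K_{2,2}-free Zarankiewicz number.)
z(28, 128; 2, 2) ≤ (1/2)[28 + √(28² + 4·28·128·127)] = (1/2)[28 + √1821456] = 688.8066

Kővári–Sós–Turán: let r_1, ..., r_28 be the row sums and z = Σ r_i the total number of 1s. Each pair of columns can share at most one row with both entries 1 (else a 2×2 all-ones block appears), so Σ_i C(r_i, 2) ≤ C(128, 2) = 8128. By convexity Σ_i C(r_i, 2) ≥ 28·C(z/28, 2) = z(z − 28)/(2·28), giving z² − 28z − 28·128·127 ≤ 0 and hence z ≤ (1/2)[28 + √(784 + 4·455168)] = (1/2)[28 + √1821456] ≈ (1/2)(28 + 1349.6133) = 688.8066.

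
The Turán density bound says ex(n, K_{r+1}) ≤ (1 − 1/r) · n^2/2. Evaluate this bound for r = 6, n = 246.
Turán density bound = (5/6) · 246^2/2 = 25215

Turán's theorem: ex(n, K_{r+1}) is achieved by the complete r-partite Turán graph T(n, r) with parts as balanced as possible, and is at most (1 − 1/r) · n^2/2. For r = 6, n = 246: the density bound is (5/6) · 60516/2 = 25215. Since 6 ∣ 246, the Turán graph T(246, 6) has parts of equal size 41, and its edge count e(T(246, 6)) = 25215 attains the density bound exactly.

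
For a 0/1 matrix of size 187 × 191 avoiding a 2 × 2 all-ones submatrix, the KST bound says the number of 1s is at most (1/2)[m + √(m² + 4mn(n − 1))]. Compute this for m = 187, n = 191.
z(187, 191; 2, 2) ≤ (1/2)[187 + √(187² + 4·187·191·190)] = (1/2)[187 + √27179889] = 2700.2168

Kővári–Sós–Turán: let r_1, ..., r_187 be the row sums and z = Σ r_i the total number of 1s. Each pair of columns can share at most one row with both entries 1 (else a 2×2 all-ones block appears), so Σ_i C(r_i, 2) ≤ C(191, 2) = 18145. By convexity Σ_i C(r_i, 2) ≥ 187·C(z/187, 2) = z(z − 187)/(2·187), giving z² − 187z − 187·191·190 ≤ 0 and hence z ≤ (1/2)[187 + √(34969 + 4·6786230)] = (1/2)[187 + √27179889] ≈ (1/2)(187 + 5213.4335) = 2700.2168.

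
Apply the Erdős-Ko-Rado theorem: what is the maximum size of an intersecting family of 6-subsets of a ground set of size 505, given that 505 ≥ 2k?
max |F| = C(504, 5) = 265661562600

The Erdős-Ko-Rado theorem states: for n ≥ 2k, an intersecting family of k-subsets of an n-element set has size at most C(n − 1, k − 1), with equality for 'star' families {A ⊆ [n] : |A| = k, i ∈ A} (fix an element i). For n = 505, k = 6: C(504, 5) = 265661562600.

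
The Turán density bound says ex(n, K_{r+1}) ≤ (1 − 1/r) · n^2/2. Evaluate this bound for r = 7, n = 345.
Turán density bound = (6/7) · 345^2/2 = 357075/7 ≈ 51010.7143

Turán's theorem: ex(n, K_{r+1}) is achieved by the complete r-partite Turán graph T(n, r) with parts as balanced as possible, and is at most (1 − 1/r) · n^2/2. For r = 7, n = 345: the density bound is (6/7) · 119025/2 = 357075/7 ≈ 51010.7143. The integer-valued extremum is e(T(345, 7)) = 51010, which is strictly less than the density bound 357075/7 since 7 ∤ 345 (the parts of T(345, 7) cannot all be equal).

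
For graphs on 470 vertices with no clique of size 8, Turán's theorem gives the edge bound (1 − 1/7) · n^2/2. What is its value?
Turán density bound = (6/7) · 470^2/2 = 662700/7 ≈ 94671.4286

Turán's theorem: ex(n, K_{r+1}) is achieved by the complete r-partite Turán graph T(n, r) with parts as balanced as possible, and is at most (1 − 1/r) · n^2/2. For r = 7, n = 470: the density bound is (6/7) · 220900/2 = 662700/7 ≈ 94671.4286. The integer-valued extremum is e(T(470, 7)) = 94671, which is strictly less than the density bound 662700/7 since 7 ∤ 470 (the parts of T(470, 7) cannot all be equal).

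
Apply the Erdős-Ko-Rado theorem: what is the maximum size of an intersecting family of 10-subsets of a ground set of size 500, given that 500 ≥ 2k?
max |F| = C(499, 9) = 4916211776037821974

The Erdős-Ko-Rado theorem states: for n ≥ 2k, an intersecting family of k-subsets of an n-element set has size at most C(n − 1, k − 1), with equality for 'star' families {A ⊆ [n] : |A| = k, i ∈ A} (fix an element i). For n = 500, k = 10: C(499, 9) = 4916211776037821974.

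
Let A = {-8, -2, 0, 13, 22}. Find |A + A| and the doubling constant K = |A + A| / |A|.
K = |A + A| / |A| = 15/5 = 3

Enumerate A + A = {a + b : a, b ∈ A}. With |A| = 5, there are |A|^2 = 25 ordered sum pairs; collecting distinct values, A + A = {-16, -10, -8, -4, -2, 0, 5, 11, 13, 14, 20, 22, 26, 35, 44}, so |A + A| = 15. Thus K = 15/5 = 3. For comparison, the minimum possible |A + A| over all 5-element sets is 2·5 − 1 = 9 (so min K = 9/5), attained only by arithmetic progressions.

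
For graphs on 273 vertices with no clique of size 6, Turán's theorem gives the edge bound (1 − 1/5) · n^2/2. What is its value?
Turán density bound = (4/5) · 273^2/2 = 149058/5 ≈ 29811.6

Turán's theorem: ex(n, K_{r+1}) is achieved by the complete r-partite Turán graph T(n, r) with parts as balanced as possible, and is at most (1 − 1/r) · n^2/2. For r = 5, n = 273: the density bound is (4/5) · 74529/2 = 149058/5 ≈ 29811.6. The integer-valued extremum is e(T(273, 5)) = 29811, which is strictly less than the density bound 149058/5 since 5 ∤ 273 (the parts of T(273, 5) cannot all be equal).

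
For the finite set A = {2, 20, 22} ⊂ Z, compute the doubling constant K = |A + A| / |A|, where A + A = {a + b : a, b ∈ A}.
K = |A + A| / |A| = 6/3 = 2

Enumerate A + A = {a + b : a, b ∈ A}. With |A| = 3, there are |A|^2 = 9 ordered sum pairs; collecting distinct values, A + A = {4, 22, 24, 40, 42, 44}, so |A + A| = 6. Thus K = 6/3 = 2. For comparison, the minimum possible |A + A| over all 3-element sets is 2·3 − 1 = 5 (so min K = 5/3), attained only by arithmetic progressions.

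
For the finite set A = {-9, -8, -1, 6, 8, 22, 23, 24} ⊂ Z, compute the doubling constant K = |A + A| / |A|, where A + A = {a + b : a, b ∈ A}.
K = |A + A| / |A| = 29/8

Enumerate A + A = {a + b : a, b ∈ A}. With |A| = 8, there are |A|^2 = 64 ordered sum pairs; collecting distinct values, A + A = {-18, -17, -16, -10, -9, -3, -2, -1, 0, 5, 7, 12, 13, 14, 15, 16, 21, 22, 23, 28, 29, 30, 31, 32, 44, 45, 46, 47, 48}, so |A + A| = 29. Thus K = 29/8. For comparison, the minimum possible |A + A| over all 8-element sets is 2·8 − 1 = 15 (so min K = 15/8), attained only by arithmetic progressions.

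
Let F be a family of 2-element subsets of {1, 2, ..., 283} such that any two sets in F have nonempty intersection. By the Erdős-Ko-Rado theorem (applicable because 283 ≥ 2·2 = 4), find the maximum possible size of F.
max |F| = C(282, 1) = 282

The Erdős-Ko-Rado theorem states: for n ≥ 2k, an intersecting family of k-subsets of an n-element set has size at most C(n − 1, k − 1), with equality for 'star' families {A ⊆ [n] : |A| = k, i ∈ A} (fix an element i). For n = 283, k = 2: C(282, 1) = 282.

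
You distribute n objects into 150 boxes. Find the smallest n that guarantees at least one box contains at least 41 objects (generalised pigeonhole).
n = (41 − 1)·150 + 1 = 6001

By the generalised pigeonhole principle, to guarantee some box contains ≥ r objects we need more than (r − 1) · k objects total. Threshold: n = (r − 1) · k + 1. With r = 41 and k = 150: n = 40 · 150 + 1 = 6000 + 1 = 6001. For n = 6000 = 40 · 150, we can put exactly 40 objects in every box, avoiding 41 in any single one — so 6001 is tight.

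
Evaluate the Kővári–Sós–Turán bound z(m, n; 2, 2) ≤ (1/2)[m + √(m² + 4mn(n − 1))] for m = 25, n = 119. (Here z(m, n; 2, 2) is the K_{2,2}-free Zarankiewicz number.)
z(25, 119; 2, 2) ≤ (1/2)[25 + √(25² + 4·25·119·118)] = (1/2)[25 + √1404825] = 605.1266

Kővári–Sós–Turán: let r_1, ..., r_25 be the row sums and z = Σ r_i the total number of 1s. Each pair of columns can share at most one row with both entries 1 (else a 2×2 all-ones block appears), so Σ_i C(r_i, 2) ≤ C(119, 2) = 7021. By convexity Σ_i C(r_i, 2) ≥ 25·C(z/25, 2) = z(z − 25)/(2·25), giving z² − 25z − 25·119·118 ≤ 0 and hence z ≤ (1/2)[25 + √(625 + 4·351050)] = (1/2)[25 + √1404825] ≈ (1/2)(25 + 1185.2531) = 605.1266.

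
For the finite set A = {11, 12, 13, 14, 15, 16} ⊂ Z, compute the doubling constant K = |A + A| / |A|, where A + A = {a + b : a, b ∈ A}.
K = |A + A| / |A| = 11/6

Enumerate A + A = {a + b : a, b ∈ A}. With |A| = 6, there are |A|^2 = 36 ordered sum pairs; collecting distinct values, A + A = {22, 23, 24, 25, 26, 27, 28, 29, 30, 31, 32}, so |A + A| = 11. Thus K = 11/6. Here |A + A| = 2|A| − 1 = 11, the minimum possible — so K = 11/6 is minimal, which holds iff A is an arithmetic progression.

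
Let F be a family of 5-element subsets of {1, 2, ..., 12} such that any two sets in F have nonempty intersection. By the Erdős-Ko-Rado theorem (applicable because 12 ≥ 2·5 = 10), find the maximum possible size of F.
max |F| = C(11, 4) = 330

The Erdős-Ko-Rado theorem states: for n ≥ 2k, an intersecting family of k-subsets of an n-element set has size at most C(n − 1, k − 1), with equality for 'star' families {A ⊆ [n] : |A| = k, i ∈ A} (fix an element i). For n = 12, k = 5: C(11, 4) = 330.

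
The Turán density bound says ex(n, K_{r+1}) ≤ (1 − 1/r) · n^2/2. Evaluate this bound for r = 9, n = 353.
Turán density bound = (8/9) · 353^2/2 = 498436/9 ≈ 55381.7778

Turán's theorem: ex(n, K_{r+1}) is achieved by the complete r-partite Turán graph T(n, r) with parts as balanced as possible, and is at most (1 − 1/r) · n^2/2. For r = 9, n = 353: the density bound is (8/9) · 124609/2 = 498436/9 ≈ 55381.7778. The integer-valued extremum is e(T(353, 9)) = 55381, which is strictly less than the density bound 498436/9 since 9 ∤ 353 (the parts of T(353, 9) cannot all be equal).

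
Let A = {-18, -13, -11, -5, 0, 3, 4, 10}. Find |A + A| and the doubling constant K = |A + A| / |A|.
K = |A + A| / |A| = 32/8 = 4

Enumerate A + A = {a + b : a, b ∈ A}. With |A| = 8, there are |A|^2 = 64 ordered sum pairs; collecting distinct values, A + A = {-36, -31, -29, -26, -24, -23, -22, -18, -16, -15, -14, -13, -11, -10, -9, -8, -7, -5, -3, -2, -1, 0, 3, 4, 5, 6, 7, 8, 10, 13, 14, 20}, so |A + A| = 32. Thus K = 32/8 = 4. For comparison, the minimum possible |A + A| over all 8-element sets is 2·8 − 1 = 15 (so min K = 15/8), attained only by arithmetic progressions.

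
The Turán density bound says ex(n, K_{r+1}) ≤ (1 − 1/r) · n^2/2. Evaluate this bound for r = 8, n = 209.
Turán density bound = (7/8) · 209^2/2 = 305767/16 ≈ 19110.4375

Turán's theorem: ex(n, K_{r+1}) is achieved by the complete r-partite Turán graph T(n, r) with parts as balanced as possible, and is at most (1 − 1/r) · n^2/2. For r = 8, n = 209: the density bound is (7/8) · 43681/2 = 305767/16 ≈ 19110.4375. The integer-valued extremum is e(T(209, 8)) = 19110, which is strictly less than the density bound 305767/16 since 8 ∤ 209 (the parts of T(209, 8) cannot all be equal).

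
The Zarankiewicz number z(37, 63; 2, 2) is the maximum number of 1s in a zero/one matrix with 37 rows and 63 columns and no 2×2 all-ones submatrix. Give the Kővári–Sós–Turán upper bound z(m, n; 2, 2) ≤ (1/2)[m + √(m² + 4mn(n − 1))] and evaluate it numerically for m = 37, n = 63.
z(37, 63; 2, 2) ≤ (1/2)[37 + √(37² + 4·37·63·62)] = (1/2)[37 + √579457] = 399.1104

Kővári–Sós–Turán: let r_1, ..., r_37 be the row sums and z = Σ r_i the total number of 1s. Each pair of columns can share at most one row with both entries 1 (else a 2×2 all-ones block appears), so Σ_i C(r_i, 2) ≤ C(63, 2) = 1953. By convexity Σ_i C(r_i, 2) ≥ 37·C(z/37, 2) = z(z − 37)/(2·37), giving z² − 37z − 37·63·62 ≤ 0 and hence z ≤ (1/2)[37 + √(1369 + 4·144522)] = (1/2)[37 + √579457] ≈ (1/2)(37 + 761.2207) = 399.1104.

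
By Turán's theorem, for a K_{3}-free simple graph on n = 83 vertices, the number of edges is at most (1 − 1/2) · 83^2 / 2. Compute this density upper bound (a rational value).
Turán density bound = (1/2) · 83^2/2 = 6889/4 ≈ 1722.25

Turán's theorem: ex(n, K_{r+1}) is achieved by the complete r-partite Turán graph T(n, r) with parts as balanced as possible, and is at most (1 − 1/r) · n^2/2. For r = 2, n = 83: the density bound is (1/2) · 6889/2 = 6889/4 ≈ 1722.25. The integer-valued extremum is e(T(83, 2)) = 1722, which is strictly less than the density bound 6889/4 since 2 ∤ 83 (the parts of T(83, 2) cannot all be equal).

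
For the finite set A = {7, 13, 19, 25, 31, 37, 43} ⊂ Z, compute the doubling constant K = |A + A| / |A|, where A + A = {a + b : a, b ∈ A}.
K = |A + A| / |A| = 13/7

Enumerate A + A = {a + b : a, b ∈ A}. With |A| = 7, there are |A|^2 = 49 ordered sum pairs; collecting distinct values, A + A = {14, 20, 26, 32, 38, 44, 50, 56, 62, 68, 74, 80, 86}, so |A + A| = 13. Thus K = 13/7. Here |A + A| = 2|A| − 1 = 13, the minimum possible — so K = 13/7 is minimal, which holds iff A is an arithmetic progression.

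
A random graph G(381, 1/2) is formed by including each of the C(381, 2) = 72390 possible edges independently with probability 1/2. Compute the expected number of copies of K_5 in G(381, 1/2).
E[# K_5] = C(381, 5) · (1/2)^C(5, 2) = 65162792331 / 2^10 ≈ 63635539.385742

For each 5-subset S of vertices (there are C(381, 5) = 65162792331 such S), let X_S = 1 if S induces a K_5 (all C(5, 2) = 10 edges present). Then P(X_S = 1) = (1/2)^10 = 1/1024. By linearity of expectation, E[# K_5] = C(381, 5) · (1/2)^10 = 65162792331 / 1024 ≈ 63635539.385742.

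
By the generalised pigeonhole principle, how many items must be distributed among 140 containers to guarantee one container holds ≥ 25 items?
n = (25 − 1)·140 + 1 = 3361

By the generalised pigeonhole principle, to guarantee some box contains ≥ r objects we need more than (r − 1) · k objects total. Threshold: n = (r − 1) · k + 1. With r = 25 and k = 140: n = 24 · 140 + 1 = 3360 + 1 = 3361. For n = 3360 = 24 · 140, we can put exactly 24 objects in every box, avoiding 25 in any single one — so 3361 is tight.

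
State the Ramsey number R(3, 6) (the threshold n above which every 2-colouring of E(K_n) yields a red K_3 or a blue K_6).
R(3, 6) = 18

Lower bound: an explicit 2-colouring of K_{17} (typically a Paley-type or other structured construction) avoids a red K_3 and a blue K_6, showing R(3, 6) > 17.
Upper bound: the simple Erdős–Szekeres recurrence only gives R(3, 6) ≤ 20; the tight bound R(3, 6) ≤ 18 requires a sharper case analysis (or computer search) of 2-colourings of K_{18}.
Hence R(3, 6) = 18.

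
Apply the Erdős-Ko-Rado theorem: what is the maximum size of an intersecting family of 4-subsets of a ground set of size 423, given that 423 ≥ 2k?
max |F| = C(422, 3) = 12436340

Erdős-Ko-Rado (1961): when n ≥ 2k, max |F| = C(n−1, k−1). The bound is attained by the star {A : i ∈ A} for any fixed i ∈ [n]. Here C(423−1, 4−1) = C(422, 3) = 12436340.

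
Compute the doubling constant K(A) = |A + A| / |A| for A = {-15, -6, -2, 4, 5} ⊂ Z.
K = |A + A| / |A| = 15/5 = 3

Enumerate A + A = {a + b : a, b ∈ A}. With |A| = 5, there are |A|^2 = 25 ordered sum pairs; collecting distinct values, A + A = {-30, -21, -17, -12, -11, -10, -8, -4, -2, -1, 2, 3, 8, 9, 10}, so |A + A| = 15. Thus K = 15/5 = 3. For comparison, the minimum possible |A + A| over all 5-element sets is 2·5 − 1 = 9 (so min K = 9/5), attained only by arithmetic progressions.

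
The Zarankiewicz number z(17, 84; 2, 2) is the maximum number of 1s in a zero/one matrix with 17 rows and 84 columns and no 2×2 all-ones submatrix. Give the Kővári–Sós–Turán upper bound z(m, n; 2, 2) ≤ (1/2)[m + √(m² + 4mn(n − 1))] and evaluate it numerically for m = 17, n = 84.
z(17, 84; 2, 2) ≤ (1/2)[17 + √(17² + 4·17·84·83)] = (1/2)[17 + √474385] = 352.8781

Kővári–Sós–Turán: let r_1, ..., r_17 be the row sums and z = Σ r_i the total number of 1s. Each pair of columns can share at most one row with both entries 1 (else a 2×2 all-ones block appears), so Σ_i C(r_i, 2) ≤ C(84, 2) = 3486. By convexity Σ_i C(r_i, 2) ≥ 17·C(z/17, 2) = z(z − 17)/(2·17), giving z² − 17z − 17·84·83 ≤ 0 and hence z ≤ (1/2)[17 + √(289 + 4·118524)] = (1/2)[17 + √474385] ≈ (1/2)(17 + 688.7561) = 352.8781.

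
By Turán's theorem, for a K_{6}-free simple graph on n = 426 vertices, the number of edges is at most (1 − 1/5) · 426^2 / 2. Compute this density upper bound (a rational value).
Turán density bound = (4/5) · 426^2/2 = 362952/5 ≈ 72590.4

Turán's theorem: ex(n, K_{r+1}) is achieved by the complete r-partite Turán graph T(n, r) with parts as balanced as possible, and is at most (1 − 1/r) · n^2/2. For r = 5, n = 426: the density bound is (4/5) · 181476/2 = 362952/5 ≈ 72590.4. The integer-valued extremum is e(T(426, 5)) = 72590, which is strictly less than the density bound 362952/5 since 5 ∤ 426 (the parts of T(426, 5) cannot all be equal).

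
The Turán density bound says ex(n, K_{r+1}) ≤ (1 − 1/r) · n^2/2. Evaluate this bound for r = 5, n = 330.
Turán density bound = (4/5) · 330^2/2 = 43560

Turán's theorem: ex(n, K_{r+1}) is achieved by the complete r-partite Turán graph T(n, r) with parts as balanced as possible, and is at most (1 − 1/r) · n^2/2. For r = 5, n = 330: the density bound is (4/5) · 108900/2 = 43560. Since 5 ∣ 330, the Turán graph T(330, 5) has parts of equal size 66, and its edge count e(T(330, 5)) = 43560 attains the density bound exactly.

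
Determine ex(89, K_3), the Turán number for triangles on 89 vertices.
ex(89, K_3) = ⌊89^2/4⌋ = 1980

Mantel (1907): a triangle-free graph on n vertices has at most ⌊n^2/4⌋ edges, with equality for the complete bipartite graph K_{⌊n/2⌋, ⌈n/2⌉}. For n = 89: ⌊89^2/4⌋ = ⌊7921/4⌋ = 1980. The extremal graph is K_{44, 45}, which has 44·45 = 1980 edges.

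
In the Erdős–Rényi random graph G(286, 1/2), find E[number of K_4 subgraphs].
E[# K_4] = C(286, 4) · (1/2)^C(4, 2) = 272963405 / 2^6 = 4265053.203125

For each 4-subset S of vertices (there are C(286, 4) = 272963405 such S), let X_S = 1 if S induces a K_4 (all C(4, 2) = 6 edges present). Then P(X_S = 1) = (1/2)^6 = 1/64. By linearity of expectation, E[# K_4] = C(286, 4) · (1/2)^6 = 272963405 / 64 = 4265053.203125.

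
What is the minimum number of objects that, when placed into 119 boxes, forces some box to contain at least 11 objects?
n = (11 − 1)·119 + 1 = 1191

By the generalised pigeonhole principle, to guarantee some box contains ≥ r objects we need more than (r − 1) · k objects total. Threshold: n = (r − 1) · k + 1. With r = 11 and k = 119: n = 10 · 119 + 1 = 1190 + 1 = 1191. For n = 1190 = 10 · 119, we can put exactly 10 objects in every box, avoiding 11 in any single one — so 1191 is tight.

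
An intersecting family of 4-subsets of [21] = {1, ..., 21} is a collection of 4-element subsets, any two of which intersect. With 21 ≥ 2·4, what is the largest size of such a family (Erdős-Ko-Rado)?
max |F| = C(20, 3) = 1140

Erdős-Ko-Rado (1961): when n ≥ 2k, max |F| = C(n−1, k−1). The bound is attained by the star {A : i ∈ A} for any fixed i ∈ [n]. Here C(21−1, 4−1) = C(20, 3) = 1140.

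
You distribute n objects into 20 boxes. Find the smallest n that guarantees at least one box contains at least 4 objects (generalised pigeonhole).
n = (4 − 1)·20 + 1 = 61

By the generalised pigeonhole principle, to guarantee some box contains ≥ r objects we need more than (r − 1) · k objects total. Threshold: n = (r − 1) · k + 1. With r = 4 and k = 20: n = 3 · 20 + 1 = 60 + 1 = 61. For n = 60 = 3 · 20, we can put exactly 3 objects in every box, avoiding 4 in any single one — so 61 is tight.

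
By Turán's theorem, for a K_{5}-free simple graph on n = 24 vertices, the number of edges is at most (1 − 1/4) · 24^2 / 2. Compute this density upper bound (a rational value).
Turán density bound = (3/4) · 24^2/2 = 216

Turán's theorem: ex(n, K_{r+1}) is achieved by the complete r-partite Turán graph T(n, r) with parts as balanced as possible, and is at most (1 − 1/r) · n^2/2. For r = 4, n = 24: the density bound is (3/4) · 576/2 = 216. Since 4 ∣ 24, the Turán graph T(24, 4) has parts of equal size 6, and its edge count e(T(24, 4)) = 216 attains the density bound exactly.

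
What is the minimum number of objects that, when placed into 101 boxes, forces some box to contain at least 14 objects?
n = (14 − 1)·101 + 1 = 1314

By the generalised pigeonhole principle, to guarantee some box contains ≥ r objects we need more than (r − 1) · k objects total. Threshold: n = (r − 1) · k + 1. With r = 14 and k = 101: n = 13 · 101 + 1 = 1313 + 1 = 1314. For n = 1313 = 13 · 101, we can put exactly 13 objects in every box, avoiding 14 in any single one — so 1314 is tight.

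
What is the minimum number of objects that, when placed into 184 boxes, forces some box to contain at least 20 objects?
n = (20 − 1)·184 + 1 = 3497

By the generalised pigeonhole principle, to guarantee some box contains ≥ r objects we need more than (r − 1) · k objects total. Threshold: n = (r − 1) · k + 1. With r = 20 and k = 184: n = 19 · 184 + 1 = 3496 + 1 = 3497. For n = 3496 = 19 · 184, we can put exactly 19 objects in every box, avoiding 20 in any single one — so 3497 is tight.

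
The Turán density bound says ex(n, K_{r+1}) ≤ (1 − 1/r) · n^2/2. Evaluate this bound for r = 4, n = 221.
Turán density bound = (3/4) · 221^2/2 = 146523/8 ≈ 18315.375

Turán's theorem: ex(n, K_{r+1}) is achieved by the complete r-partite Turán graph T(n, r) with parts as balanced as possible, and is at most (1 − 1/r) · n^2/2. For r = 4, n = 221: the density bound is (3/4) · 48841/2 = 146523/8 ≈ 18315.375. The integer-valued extremum is e(T(221, 4)) = 18315, which is strictly less than the density bound 146523/8 since 4 ∤ 221 (the parts of T(221, 4) cannot all be equal).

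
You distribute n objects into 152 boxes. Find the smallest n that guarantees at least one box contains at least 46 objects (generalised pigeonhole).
n = (46 − 1)·152 + 1 = 6841

By the generalised pigeonhole principle, to guarantee some box contains ≥ r objects we need more than (r − 1) · k objects total. Threshold: n = (r − 1) · k + 1. With r = 46 and k = 152: n = 45 · 152 + 1 = 6840 + 1 = 6841. For n = 6840 = 45 · 152, we can put exactly 45 objects in every box, avoiding 46 in any single one — so 6841 is tight.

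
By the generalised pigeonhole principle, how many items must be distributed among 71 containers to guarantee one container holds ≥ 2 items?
n = (2 − 1)·71 + 1 = 72

By the generalised pigeonhole principle, to guarantee some box contains ≥ r objects we need more than (r − 1) · k objects total. Threshold: n = (r − 1) · k + 1. With r = 2 and k = 71: n = 1 · 71 + 1 = 71 + 1 = 72. For n = 71 = 1 · 71, we can put exactly 1 objects in every box, avoiding 2 in any single one — so 72 is tight.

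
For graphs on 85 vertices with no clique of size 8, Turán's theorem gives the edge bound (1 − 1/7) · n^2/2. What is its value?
Turán density bound = (6/7) · 85^2/2 = 21675/7 ≈ 3096.4286

Turán's theorem: ex(n, K_{r+1}) is achieved by the complete r-partite Turán graph T(n, r) with parts as balanced as possible, and is at most (1 − 1/r) · n^2/2. For r = 7, n = 85: the density bound is (6/7) · 7225/2 = 21675/7 ≈ 3096.4286. The integer-valued extremum is e(T(85, 7)) = 3096, which is strictly less than the density bound 21675/7 since 7 ∤ 85 (the parts of T(85, 7) cannot all be equal).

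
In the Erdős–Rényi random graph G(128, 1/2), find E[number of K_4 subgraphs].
E[# K_4] = C(128, 4) · (1/2)^C(4, 2) = 10668000 / 2^6 = 333375/2 = 166687.5

For each 4-subset S of vertices (there are C(128, 4) = 10668000 such S), let X_S = 1 if S induces a K_4 (all C(4, 2) = 6 edges present). Then P(X_S = 1) = (1/2)^6 = 1/64. By linearity of expectation, E[# K_4] = C(128, 4) · (1/2)^6 = 10668000 / 64 = 333375/2 = 166687.5.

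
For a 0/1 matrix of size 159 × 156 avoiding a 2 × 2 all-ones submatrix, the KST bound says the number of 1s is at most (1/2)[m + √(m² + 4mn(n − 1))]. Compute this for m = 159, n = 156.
z(159, 156; 2, 2) ≤ (1/2)[159 + √(159² + 4·159·156·155)] = (1/2)[159 + √15403761] = 2041.8813

Kővári–Sós–Turán: let r_1, ..., r_159 be the row sums and z = Σ r_i the total number of 1s. Each pair of columns can share at most one row with both entries 1 (else a 2×2 all-ones block appears), so Σ_i C(r_i, 2) ≤ C(156, 2) = 12090. By convexity Σ_i C(r_i, 2) ≥ 159·C(z/159, 2) = z(z − 159)/(2·159), giving z² − 159z − 159·156·155 ≤ 0 and hence z ≤ (1/2)[159 + √(25281 + 4·3844620)] = (1/2)[159 + √15403761] ≈ (1/2)(159 + 3924.7625) = 2041.8813.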